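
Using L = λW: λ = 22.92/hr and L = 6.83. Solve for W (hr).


W = L/λ = 6.83/22.92 = 0.2980 hr

Final: 0.2980 hr


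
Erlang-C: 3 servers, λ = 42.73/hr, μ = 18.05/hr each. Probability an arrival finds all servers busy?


a = λ/μ = 2.3673; ρ = a/3 = 0.7891
P₀ = 0.060046 (from M/M/c formula)
C(c,a) = [a^c/(c!(1−ρ))]·P₀ = [13.26683/(6·0.2109)]·0.060046
= 10.48451·0.060046 = 0.629553

Final: 0.629553


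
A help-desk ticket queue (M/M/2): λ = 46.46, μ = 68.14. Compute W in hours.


a = 0.6818; ρ = 0.3409; P₀ = 0.491518
Lq = P₀·a^c·ρ/(c!(1−ρ)²) = 0.08967
Wq = Lq/λ = 0.08967/46.46 = 0.001930 hr
W = Wq + 1/μ = 0.001930 + 0.01468 = 0.01661 hr

Final: 0.01661 hr


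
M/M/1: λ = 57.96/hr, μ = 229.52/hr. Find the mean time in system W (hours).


W = 1/(μ−λ) = 1/(229.52 − 57.96) = 1/171.56 = 0.005829 hr

Final: 0.005829 hr


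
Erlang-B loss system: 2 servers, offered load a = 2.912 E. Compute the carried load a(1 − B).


B(2,2.912) = 0.520110 (Erlang-B)
Carried load = a(1 − B) = 2.912·(1 − 0.520110) = 2.912·0.479890 = 1.3974 E

Final: 1.3974 Erlangs


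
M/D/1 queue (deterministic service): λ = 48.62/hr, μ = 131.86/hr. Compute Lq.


ρ = 48.62/131.86 = 0.3687
M/D/1: Lq = ρ²/(2(1−ρ)) = 0.1360/(2·0.6313) = 0.10768

Final: 0.10768


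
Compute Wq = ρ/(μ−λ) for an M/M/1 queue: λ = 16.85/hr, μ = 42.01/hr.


ρ = 16.85/42.01 = 0.4011
Wq = ρ/(μ−λ) = 0.4011/(42.01 − 16.85) = 0.4011/25.16 = 0.01594 hr

Final: 0.01594 hr


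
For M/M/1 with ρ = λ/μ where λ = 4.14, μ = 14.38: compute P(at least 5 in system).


ρ = 4.14/14.38 = 0.2879
P(N ≥ n) = ρ^n = 0.2879^5 = 0.001978

Final: 0.001978


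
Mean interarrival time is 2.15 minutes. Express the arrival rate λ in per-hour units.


λ = 1/(interarrival time) in consistent units.
1 hour = 60 min, so λ = 60/2.15 = 27.9070 per hour

Final: 27.9070 /hr


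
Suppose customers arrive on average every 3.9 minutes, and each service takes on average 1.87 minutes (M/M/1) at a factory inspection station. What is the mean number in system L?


λ = 60/3.9 = 15.3846 /hr
μ = 60/1.87 = 32.0856 /hr
ρ = λ/μ = 15.3846/32.0856 = 0.4795
L = ρ/(1−ρ) = 0.4795/0.5205 = 0.9212

Final: 0.9212


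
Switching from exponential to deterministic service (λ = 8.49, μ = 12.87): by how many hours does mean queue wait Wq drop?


ρ = 8.49/12.87 = 0.6597
Wq(M/M/1) = ρ/(μ−λ) = 0.6597/4.38 = 0.15061 hr
Wq(M/D/1) = ρ/(2(μ−λ)) = 0.07531 hr
Savings = 0.15061 − 0.07531 = 0.07531 hr

Final: 0.07531 hr


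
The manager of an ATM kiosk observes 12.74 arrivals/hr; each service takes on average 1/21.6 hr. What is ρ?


ρ = λ/μ = 12.74/21.6 = 0.5898

Final: 0.5898


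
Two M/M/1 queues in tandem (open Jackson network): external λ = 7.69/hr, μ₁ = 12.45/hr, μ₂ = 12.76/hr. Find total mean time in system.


Each node sees arrival rate λ = 7.69/hr (tandem ⇒ throughput preserved).
W₁ = 1/(μ₁−λ) = 1/(12.45−7.69) = 0.21008 hr
W₂ = 1/(μ₂−λ) = 1/(12.76−7.69) = 0.19724 hr
W_total = W₁ + W₂ = 0.21008 + 0.19724 = 0.40732 hr

Final: 0.40732 hr


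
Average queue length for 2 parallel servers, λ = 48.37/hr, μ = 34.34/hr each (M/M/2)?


a = λ/μ = 1.4086; ρ = a/2 = 0.7043
P₀ = 0.173516
Lq = P₀·a^c·ρ / (c!·(1−ρ)²) = 0.173516·1.98405·0.7043/(2·0.08745)
= 1.38627

Final: 1.38627


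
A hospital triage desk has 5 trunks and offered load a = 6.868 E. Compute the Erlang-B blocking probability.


B(c,a) = (a^c/c!) / Σ_{k=0}^{c} a^k/k!
a^5/5! = 127.341566
Σ terms (k=0..5): 1.00000 + 6.86800 + 23.58471 + 53.99327 + 92.70644 + 127.34157 = 305.493985
B = 127.341566/305.493985 = 0.416838

Final: 0.416838


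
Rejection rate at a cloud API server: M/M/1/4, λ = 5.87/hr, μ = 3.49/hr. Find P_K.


ρ = λ/μ = 5.87/3.49 = 1.6819
P_K = (1−ρ)ρ^K/(1−ρ^(K+1)) = (-0.6819·8.002961)/(1 − 13.460568)
= -5.457607/-12.460568 = 0.437990

Final: 0.437990


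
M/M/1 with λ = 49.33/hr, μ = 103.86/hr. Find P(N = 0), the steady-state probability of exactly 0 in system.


ρ = 49.33/103.86 = 0.4750
P_n = (1−ρ)·ρ^n = (1 − 0.4750)·0.4750^0 = 0.5250·1.000000 = 0.525034

Final: 0.525034


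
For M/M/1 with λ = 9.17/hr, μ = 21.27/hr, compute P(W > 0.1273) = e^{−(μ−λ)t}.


W ~ Exponential(μ−λ) for M/M/1.
μ − λ = 21.27 − 9.17 = 12.1000
P(W > t) = e^{−(μ−λ)t} = e^{−1.5403} = 0.214310

Final: 0.214310


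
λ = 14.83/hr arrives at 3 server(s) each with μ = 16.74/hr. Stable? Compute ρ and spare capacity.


Total capacity cμ = 3·16.74 = 50.22/hr
ρ = λ/(cμ) = 14.83/50.22 = 0.2953
Stable ⇔ ρ < 1: YES
Spare capacity = cμ − λ = 50.22 − 14.83 = 35.39/hr

Final: ρ = 0.2953; stable; margin = 35.39/hr


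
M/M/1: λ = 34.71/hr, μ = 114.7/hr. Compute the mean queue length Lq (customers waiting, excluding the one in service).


ρ = 34.71/114.7 = 0.3026
Lq = ρ²/(1−ρ) = 0.09158/0.6974 = 0.1313

Final: 0.1313


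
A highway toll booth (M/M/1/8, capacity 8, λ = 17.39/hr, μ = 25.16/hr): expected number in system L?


ρ = 17.39/25.16 = 0.6912
L = ρ[1 − (K+1)ρ^K + Kρ^(K+1)] / [(1−ρ)(1−ρ^(K+1))]
Numerator: 0.6912·(1 − 9·0.052085 + 8·0.036000) = 0.566236
Denominator: (0.3088)·(0.964000) = 0.297706
L = 0.566236/0.297706 = 1.9020

Final: 1.9020


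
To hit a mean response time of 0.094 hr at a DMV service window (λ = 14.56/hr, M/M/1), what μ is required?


W = 1/(μ−λ) ⇒ μ − λ = 1/W = 1/0.094 = 10.6383
μ = λ + 1/W = 14.56 + 10.6383 = 25.1983 per hr

Final: 25.1983 /hr


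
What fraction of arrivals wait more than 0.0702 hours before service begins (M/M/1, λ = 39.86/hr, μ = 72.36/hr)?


ρ = 39.86/72.36 = 0.5509
P(Wq > t) = ρ·e^{−(μ−λ)t} = 0.5509·e^{−2.2815}
= 0.5509·0.102131 = 0.056260

Final: 0.056260


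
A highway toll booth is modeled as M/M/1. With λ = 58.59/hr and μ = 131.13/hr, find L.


ρ = λ/μ = 58.59/131.13 = 0.4468
L = ρ/(1−ρ) = 0.4468/(1 − 0.4468) = 0.4468/0.5532 = 0.8077

Final: 0.8077


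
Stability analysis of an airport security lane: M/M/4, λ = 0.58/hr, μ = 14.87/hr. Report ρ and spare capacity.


Total capacity cμ = 4·14.87 = 59.48/hr
ρ = λ/(cμ) = 0.58/59.48 = 0.009751
Stable ⇔ ρ < 1: YES
Spare capacity = cμ − λ = 59.48 − 0.58 = 58.90/hr

Final: ρ = 0.009751; stable; margin = 58.90/hr


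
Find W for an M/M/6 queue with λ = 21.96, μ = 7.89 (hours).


a = 2.7833; ρ = 0.4639; P₀ = 0.061175
Lq = P₀·a^c·ρ/(c!(1−ρ)²) = 0.06375
Wq = Lq/λ = 0.06375/21.96 = 0.002903 hr
W = Wq + 1/μ = 0.002903 + 0.12674 = 0.12965 hr

Final: 0.12965 hr


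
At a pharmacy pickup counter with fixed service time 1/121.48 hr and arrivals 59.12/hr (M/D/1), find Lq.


ρ = 59.12/121.48 = 0.4867
M/D/1: Lq = ρ²/(2(1−ρ)) = 0.2368/(2·0.5133) = 0.23069

Final: 0.23069


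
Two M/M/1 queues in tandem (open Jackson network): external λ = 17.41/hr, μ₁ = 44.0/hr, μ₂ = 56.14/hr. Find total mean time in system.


Each node sees arrival rate λ = 17.41/hr (tandem ⇒ throughput preserved).
W₁ = 1/(μ₁−λ) = 1/(44.0−17.41) = 0.03761 hr
W₂ = 1/(μ₂−λ) = 1/(56.14−17.41) = 0.02582 hr
W_total = W₁ + W₂ = 0.03761 + 0.02582 = 0.06343 hr

Final: 0.06343 hr


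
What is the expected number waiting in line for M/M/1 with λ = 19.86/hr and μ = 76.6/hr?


ρ = 19.86/76.6 = 0.2593
Lq = ρ²/(1−ρ) = 0.06722/0.7407 = 0.09075

Final: 0.09075


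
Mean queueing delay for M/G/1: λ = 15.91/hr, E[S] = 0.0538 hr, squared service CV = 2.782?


ρ = λ·E[S] = 15.91·0.0538 = 0.8560
E[S²] = E[S]²(1+C_s²) = 0.0538²·(1+2.782) = 0.010947
Wq = λ·E[S²]/(2(1−ρ)) = 15.91·0.010947/(2·0.1440) = 0.60456 hr

Final: 0.60456 hr


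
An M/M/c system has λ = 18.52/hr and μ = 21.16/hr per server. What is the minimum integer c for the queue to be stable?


Stability requires cμ > λ ⇔ c > λ/μ.
λ/μ = 18.52/21.16 = 0.8752
Minimum integer c = ⌊0.8752⌋ + 1 = 1
Check: 1·21.16 = 21.16 > 18.52, while 0·21.16 = 0.00 ≤ 18.52

Final: 1 servers


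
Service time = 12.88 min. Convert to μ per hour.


μ = 1/(service time) in consistent units.
1 hour = 60 min, so μ = 60/12.88 = 4.6584 per hour

Final: 4.6584 /hr


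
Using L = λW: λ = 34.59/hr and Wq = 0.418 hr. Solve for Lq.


Lq = λWq = 34.59·0.418 = 14.4586

Final: 14.4586


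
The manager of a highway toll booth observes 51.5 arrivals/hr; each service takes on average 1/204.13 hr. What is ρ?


ρ = λ/μ = 51.5/204.13 = 0.2523

Final: 0.2523


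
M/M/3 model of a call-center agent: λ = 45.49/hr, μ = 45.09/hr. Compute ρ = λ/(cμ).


ρ = λ/(cμ) = 45.49/(3·45.09) = 45.49/135.27 = 0.3363

Final: 0.3363


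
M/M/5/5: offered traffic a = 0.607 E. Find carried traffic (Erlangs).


B(5,0.607) = 0.0003743 (Erlang-B)
Carried load = a(1 − B) = 0.607·(1 − 0.0003743) = 0.607·0.999626 = 0.6068 E

Final: 0.6068 Erlangs


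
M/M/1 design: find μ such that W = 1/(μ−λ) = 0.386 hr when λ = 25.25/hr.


W = 1/(μ−λ) ⇒ μ − λ = 1/W = 1/0.386 = 2.5907
μ = λ + 1/W = 25.25 + 2.5907 = 27.8407 per hr

Final: 27.8407 /hr


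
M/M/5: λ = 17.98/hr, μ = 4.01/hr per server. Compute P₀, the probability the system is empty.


a = λ/μ = 17.98/4.01 = 4.4838; ρ = a/c = 0.8968
Σ_{k=0}^{4} a^k/k! (terms k=0..4) = 1.00000 + 4.48379 + 10.05219 + 15.02397 + 16.84108 = 47.40103
Tail: a^5/(5!(1−ρ)) = 1812.28533/(120·0.1032) = 146.28148
P₀ = 1/(47.40103 + 146.28148) = 1/193.68252 = 0.005163

Final: 0.005163


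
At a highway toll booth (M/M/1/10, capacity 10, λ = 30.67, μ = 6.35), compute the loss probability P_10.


ρ = λ/μ = 30.67/6.35 = 4.8299
P_K = (1−ρ)ρ^K/(1−ρ^(K+1)) = (-3.8299·6908766.374351)/(1 − 33368797.590763)
= -26460031.216412/-33368796.590763 = 0.792957

Final: 0.792957


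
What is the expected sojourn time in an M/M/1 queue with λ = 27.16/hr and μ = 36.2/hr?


W = 1/(μ−λ) = 1/(36.2 − 27.16) = 1/9.04 = 0.1106 hr

Final: 0.1106 hr


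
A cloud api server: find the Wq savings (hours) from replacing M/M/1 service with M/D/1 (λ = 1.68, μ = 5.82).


ρ = 1.68/5.82 = 0.2887
Wq(M/M/1) = ρ/(μ−λ) = 0.2887/4.14 = 0.06972 hr
Wq(M/D/1) = ρ/(2(μ−λ)) = 0.03486 hr
Savings = 0.06972 − 0.03486 = 0.03486 hr

Final: 0.03486 hr


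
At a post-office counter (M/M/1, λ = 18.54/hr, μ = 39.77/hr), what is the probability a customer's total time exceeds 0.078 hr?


W ~ Exponential(μ−λ) for M/M/1.
μ − λ = 39.77 − 18.54 = 21.2300
P(W > t) = e^{−(μ−λ)t} = e^{−1.6559} = 0.190913

Final: 0.190913


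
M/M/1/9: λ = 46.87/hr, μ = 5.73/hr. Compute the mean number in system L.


ρ = 46.87/5.73 = 8.1798
L = ρ[1 − (K+1)ρ^K + Kρ^(K+1)] / [(1−ρ)(1−ρ^(K+1))]
Numerator: 8.1798·(1 − 10·163931715.613320 + 9·1340921380.592724) = 85306469618.557709
Denominator: (-7.1798)·(-1340921379.592724) = 9627487880.705875
L = 85306469618.557709/9627487880.705875 = 8.8607

Final: 8.8607


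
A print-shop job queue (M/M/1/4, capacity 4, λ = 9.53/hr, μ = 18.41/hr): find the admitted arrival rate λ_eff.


ρ = 0.5177; P_K = (1−ρ)ρ^4/(1−ρ^5) = 0.035972
λ_eff = λ(1 − P_K) = 9.53·(1 − 0.035972) = 9.53·0.964028 = 9.1872 /hr

Final: 9.1872 /hr


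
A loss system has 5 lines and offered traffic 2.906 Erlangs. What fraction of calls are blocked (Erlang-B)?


B(c,a) = (a^c/c!) / Σ_{k=0}^{c} a^k/k!
a^5/5! = 1.727018
Σ terms (k=0..5): 1.00000 + 2.90600 + 4.22242 + 4.09012 + 2.97147 + 1.72702 = 16.917020
B = 1.727018/16.917020 = 0.102088

Final: 0.102088


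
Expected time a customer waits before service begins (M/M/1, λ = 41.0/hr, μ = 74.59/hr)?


ρ = 41.0/74.59 = 0.5497
Wq = ρ/(μ−λ) = 0.5497/(74.59 − 41.0) = 0.5497/33.59 = 0.01636 hr

Final: 0.01636 hr


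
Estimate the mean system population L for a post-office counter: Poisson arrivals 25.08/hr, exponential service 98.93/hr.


ρ = λ/μ = 25.08/98.93 = 0.2535
L = ρ/(1−ρ) = 0.2535/(1 − 0.2535) = 0.2535/0.7465 = 0.3396

Final: 0.3396


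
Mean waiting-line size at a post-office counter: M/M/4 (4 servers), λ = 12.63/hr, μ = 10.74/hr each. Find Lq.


a = λ/μ = 1.1760; ρ = a/4 = 0.2940
P₀ = 0.307564
Lq = P₀·a^c·ρ / (c!·(1−ρ)²) = 0.307564·1.91248·0.2940/(24·0.49844)
= 0.01446

Final: 0.01446


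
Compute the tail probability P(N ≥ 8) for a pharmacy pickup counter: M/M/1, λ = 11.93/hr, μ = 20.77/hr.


ρ = 11.93/20.77 = 0.5744
P(N ≥ n) = ρ^n = 0.5744^8 = 0.011848

Final: 0.011848


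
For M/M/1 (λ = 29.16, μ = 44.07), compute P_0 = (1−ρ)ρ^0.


ρ = 29.16/44.07 = 0.6617
P_n = (1−ρ)·ρ^n = (1 − 0.6617)·0.6617^0 = 0.3383·1.000000 = 0.338325

Final: 0.338325


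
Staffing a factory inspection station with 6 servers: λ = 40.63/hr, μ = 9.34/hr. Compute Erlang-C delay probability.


a = λ/μ = 4.3501; ρ = a/6 = 0.7250
P₀ = 0.011030 (from M/M/c formula)
C(c,a) = [a^c/(c!(1−ρ))]·P₀ = [6776.41003/(720·0.2750)]·0.011030
= 34.22651·0.011030 = 0.377525

Final: 0.377525


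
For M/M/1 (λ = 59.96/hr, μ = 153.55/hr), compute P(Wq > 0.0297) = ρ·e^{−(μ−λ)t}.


ρ = 59.96/153.55 = 0.3905
P(Wq > t) = ρ·e^{−(μ−λ)t} = 0.3905·e^{−2.7796}
= 0.3905·0.062062 = 0.024235

Final: 0.024235


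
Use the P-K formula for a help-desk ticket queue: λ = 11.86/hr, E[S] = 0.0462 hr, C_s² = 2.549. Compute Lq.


ρ = λ·E[S] = 11.86·0.0462 = 0.5479
Lq = ρ²(1+C_s²)/(2(1−ρ)) = 0.3002·(1+2.549)/(2·0.4521)
= 0.3002·3.5490/0.9041 = 1.17849

Final: 1.17849


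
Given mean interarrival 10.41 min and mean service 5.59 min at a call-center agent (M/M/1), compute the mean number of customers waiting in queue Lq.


λ = 60/10.41 = 5.7637 /hr
μ = 60/5.59 = 10.7335 /hr
ρ = λ/μ = 5.7637/10.7335 = 0.5370
Lq = ρ²/(1−ρ) = 0.2884/0.4630 = 0.6228

Final: 0.6228


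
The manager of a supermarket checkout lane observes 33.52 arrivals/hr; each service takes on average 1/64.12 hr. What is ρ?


ρ = λ/μ = 33.52/64.12 = 0.5228

Final: 0.5228


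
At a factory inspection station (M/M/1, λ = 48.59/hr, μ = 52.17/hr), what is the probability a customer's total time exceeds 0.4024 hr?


W ~ Exponential(μ−λ) for M/M/1.
μ − λ = 52.17 − 48.59 = 3.5800
P(W > t) = e^{−(μ−λ)t} = e^{−1.4406} = 0.236788

Final: 0.236788


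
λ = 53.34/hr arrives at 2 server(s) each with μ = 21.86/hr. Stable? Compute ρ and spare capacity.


Total capacity cμ = 2·21.86 = 43.72/hr
ρ = λ/(cμ) = 53.34/43.72 = 1.2200
Stable ⇔ ρ < 1: NO
Spare capacity = cμ − λ = 43.72 − 53.34 = -9.62/hr

Final: ρ = 1.2200; unstable; margin = -9.62/hr


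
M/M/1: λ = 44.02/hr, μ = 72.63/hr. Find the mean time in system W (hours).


W = 1/(μ−λ) = 1/(72.63 − 44.02) = 1/28.61 = 0.03495 hr

Final: 0.03495 hr


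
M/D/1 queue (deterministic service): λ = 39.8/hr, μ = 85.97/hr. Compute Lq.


ρ = 39.8/85.97 = 0.4630
M/D/1: Lq = ρ²/(2(1−ρ)) = 0.2143/(2·0.5370) = 0.19954

Final: 0.19954


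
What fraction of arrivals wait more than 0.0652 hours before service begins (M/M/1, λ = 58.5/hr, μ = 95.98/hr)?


ρ = 58.5/95.98 = 0.6095
P(Wq > t) = ρ·e^{−(μ−λ)t} = 0.6095·e^{−2.4437}
= 0.6095·0.086839 = 0.052929

Final: 0.052929


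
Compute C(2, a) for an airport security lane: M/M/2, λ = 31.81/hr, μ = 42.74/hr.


a = λ/μ = 0.7443; ρ = a/2 = 0.3721
P₀ = 0.457584 (from M/M/c formula)
C(c,a) = [a^c/(c!(1−ρ))]·P₀ = [0.55393/(2·0.6279)]·0.457584
= 0.44112·0.457584 = 0.201851

Final: 0.201851


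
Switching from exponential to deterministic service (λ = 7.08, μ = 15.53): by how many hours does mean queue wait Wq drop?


ρ = 7.08/15.53 = 0.4559
Wq(M/M/1) = ρ/(μ−λ) = 0.4559/8.45 = 0.05395 hr
Wq(M/D/1) = ρ/(2(μ−λ)) = 0.02698 hr
Savings = 0.05395 − 0.02698 = 0.02698 hr

Final: 0.02698 hr


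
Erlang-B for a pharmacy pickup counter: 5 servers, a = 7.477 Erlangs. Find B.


B(c,a) = (a^c/c!) / Σ_{k=0}^{c} a^k/k!
a^5/5! = 194.740220
Σ terms (k=0..5): 1.00000 + 7.47700 + 27.95276 + 69.66761 + 130.22617 + 194.74022 = 431.063765
B = 194.740220/431.063765 = 0.451767

Final: 0.451767


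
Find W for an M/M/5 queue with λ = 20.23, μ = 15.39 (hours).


a = 1.3145; ρ = 0.2629; P₀ = 0.268403
Lq = P₀·a^c·ρ/(c!(1−ρ)²) = 0.004247
Wq = Lq/λ = 0.004247/20.23 = 0.0002100 hr
W = Wq + 1/μ = 0.0002100 + 0.06498 = 0.06519 hr

Final: 0.06519 hr


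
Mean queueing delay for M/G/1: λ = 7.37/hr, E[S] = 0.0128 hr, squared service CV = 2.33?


ρ = λ·E[S] = 7.37·0.0128 = 0.09434
E[S²] = E[S]²(1+C_s²) = 0.0128²·(1+2.33) = 0.0005456
Wq = λ·E[S²]/(2(1−ρ)) = 7.37·0.0005456/(2·0.9057) = 0.002220 hr

Final: 0.002220 hr


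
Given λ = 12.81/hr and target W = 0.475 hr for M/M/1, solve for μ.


W = 1/(μ−λ) ⇒ μ − λ = 1/W = 1/0.475 = 2.1053
μ = λ + 1/W = 12.81 + 2.1053 = 14.9153 per hr

Final: 14.9153 /hr


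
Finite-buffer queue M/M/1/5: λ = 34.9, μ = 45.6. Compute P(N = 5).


ρ = λ/μ = 34.9/45.6 = 0.7654
P_K = (1−ρ)ρ^K/(1−ρ^(K+1)) = (0.2346·0.262605)/(1 − 0.200985)
= 0.061620/0.799015 = 0.077120

Final: 0.077120


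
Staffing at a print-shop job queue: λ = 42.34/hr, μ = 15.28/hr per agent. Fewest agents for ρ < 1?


Stability requires cμ > λ ⇔ c > λ/μ.
λ/μ = 42.34/15.28 = 2.7709
Minimum integer c = ⌊2.7709⌋ + 1 = 3
Check: 3·15.28 = 45.84 > 42.34, while 2·15.28 = 30.56 ≤ 42.34

Final: 3 servers


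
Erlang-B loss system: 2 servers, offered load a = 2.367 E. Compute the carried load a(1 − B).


B(2,2.367) = 0.454149 (Erlang-B)
Carried load = a(1 − B) = 2.367·(1 − 0.454149) = 2.367·0.545851 = 1.2920 E

Final: 1.2920 Erlangs


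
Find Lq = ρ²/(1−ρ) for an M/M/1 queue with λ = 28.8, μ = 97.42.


ρ = 28.8/97.42 = 0.2956
Lq = ρ²/(1−ρ) = 0.08740/0.7044 = 0.1241

Final: 0.1241


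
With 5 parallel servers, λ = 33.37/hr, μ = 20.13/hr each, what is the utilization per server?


ρ = λ/(cμ) = 33.37/(5·20.13) = 33.37/100.65 = 0.3315

Final: 0.3315


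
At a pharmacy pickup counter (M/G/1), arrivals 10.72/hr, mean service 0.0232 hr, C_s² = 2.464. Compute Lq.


ρ = λ·E[S] = 10.72·0.0232 = 0.2487
Lq = ρ²(1+C_s²)/(2(1−ρ)) = 0.06185·(1+2.464)/(2·0.7513)
= 0.06185·3.4640/1.5026 = 0.14259

Final: 0.14259


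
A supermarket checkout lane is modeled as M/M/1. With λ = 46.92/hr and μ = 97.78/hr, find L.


ρ = λ/μ = 46.92/97.78 = 0.4799
L = ρ/(1−ρ) = 0.4799/(1 − 0.4799) = 0.4799/0.5201 = 0.9225

Final: 0.9225


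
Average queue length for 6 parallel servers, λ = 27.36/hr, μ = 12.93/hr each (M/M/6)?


a = λ/μ = 2.1160; ρ = a/6 = 0.3527
P₀ = 0.120261
Lq = P₀·a^c·ρ / (c!·(1−ρ)²) = 0.120261·89.76466·0.3527/(720·0.41904)
= 0.01262

Final: 0.01262


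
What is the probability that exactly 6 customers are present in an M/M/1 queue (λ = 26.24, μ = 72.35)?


ρ = 26.24/72.35 = 0.3627
P_n = (1−ρ)·ρ^n = (1 − 0.3627)·0.3627^6 = 0.6373·0.002276 = 0.001450

Final: 0.001450


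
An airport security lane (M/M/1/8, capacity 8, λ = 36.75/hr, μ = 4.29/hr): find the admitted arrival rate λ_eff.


ρ = 8.5664; P_K = (1−ρ)ρ^8/(1−ρ^9) = 0.883265
λ_eff = λ(1 − P_K) = 36.75·(1 − 0.883265) = 36.75·0.116735 = 4.2900 /hr

Final: 4.2900 /hr


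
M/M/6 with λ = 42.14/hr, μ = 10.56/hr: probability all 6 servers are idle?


a = λ/μ = 42.14/10.56 = 3.9905; ρ = a/c = 0.6651
Σ_{k=0}^{5} a^k/k! (terms k=0..5) = 1.00000 + 3.99053 + 7.96217 + 10.59109 + 10.56601 + 8.43280 = 42.54260
Tail: a^6/(6!(1−ρ)) = 4038.16145/(720·0.3349) = 16.74638
P₀ = 1/(42.54260 + 16.74638) = 1/59.28898 = 0.016867

Final: 0.016867


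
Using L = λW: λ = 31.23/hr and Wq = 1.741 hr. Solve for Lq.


Lq = λWq = 31.23·1.741 = 54.3714

Final: 54.3714


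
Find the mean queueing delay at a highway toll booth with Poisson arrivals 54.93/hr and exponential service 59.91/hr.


ρ = 54.93/59.91 = 0.9169
Wq = ρ/(μ−λ) = 0.9169/(59.91 − 54.93) = 0.9169/4.98 = 0.1841 hr

Final: 0.1841 hr


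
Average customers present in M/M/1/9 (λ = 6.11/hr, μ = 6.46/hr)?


ρ = 6.11/6.46 = 0.9458
L = ρ[1 − (K+1)ρ^K + Kρ^(K+1)] / [(1−ρ)(1−ρ^(K+1))]
Numerator: 0.9458·(1 − 10·0.605729 + 9·0.572911) = 0.093549
Denominator: (0.05418)·(0.427089) = 0.023140
L = 0.093549/0.023140 = 4.0428

Final: 4.0428


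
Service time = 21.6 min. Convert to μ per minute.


μ = 1/(service time) in consistent units.
1 minute = 1 min, so μ = 1/21.6 = 0.04630 per minute

Final: 0.04630 /min


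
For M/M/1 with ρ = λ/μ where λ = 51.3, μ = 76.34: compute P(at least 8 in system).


ρ = 51.3/76.34 = 0.6720
P(N ≥ n) = ρ^n = 0.6720^8 = 0.041584

Final: 0.041584


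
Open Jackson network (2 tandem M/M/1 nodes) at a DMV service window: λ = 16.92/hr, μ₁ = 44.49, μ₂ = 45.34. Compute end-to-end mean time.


Each node sees arrival rate λ = 16.92/hr (tandem ⇒ throughput preserved).
W₁ = 1/(μ₁−λ) = 1/(44.49−16.92) = 0.03627 hr
W₂ = 1/(μ₂−λ) = 1/(45.34−16.92) = 0.03519 hr
W_total = W₁ + W₂ = 0.03627 + 0.03519 = 0.07146 hr

Final: 0.07146 hr


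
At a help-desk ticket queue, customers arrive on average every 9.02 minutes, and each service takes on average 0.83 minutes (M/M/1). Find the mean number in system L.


λ = 60/9.02 = 6.6519 /hr
μ = 60/0.83 = 72.2892 /hr
ρ = λ/μ = 6.6519/72.2892 = 0.09202
L = ρ/(1−ρ) = 0.09202/0.9080 = 0.1013

Final: 0.1013


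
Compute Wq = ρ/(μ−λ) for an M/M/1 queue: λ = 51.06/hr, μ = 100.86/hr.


ρ = 51.06/100.86 = 0.5062
Wq = ρ/(μ−λ) = 0.5062/(100.86 − 51.06) = 0.5062/49.80 = 0.01017 hr

Final: 0.01017 hr


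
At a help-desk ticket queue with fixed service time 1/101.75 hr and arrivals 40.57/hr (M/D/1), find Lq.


ρ = 40.57/101.75 = 0.3987
M/D/1: Lq = ρ²/(2(1−ρ)) = 0.1590/(2·0.6013) = 0.13220

Final: 0.13220


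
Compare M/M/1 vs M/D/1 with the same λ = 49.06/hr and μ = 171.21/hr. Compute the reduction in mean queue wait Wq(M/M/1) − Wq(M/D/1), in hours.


ρ = 49.06/171.21 = 0.2865
Wq(M/M/1) = ρ/(μ−λ) = 0.2865/122.15 = 0.002346 hr
Wq(M/D/1) = ρ/(2(μ−λ)) = 0.001173 hr
Savings = 0.002346 − 0.001173 = 0.001173 hr

Final: 0.001173 hr


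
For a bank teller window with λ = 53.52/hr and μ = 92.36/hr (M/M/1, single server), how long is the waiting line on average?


ρ = 53.52/92.36 = 0.5795
Lq = ρ²/(1−ρ) = 0.3358/0.4205 = 0.7985

Final: 0.7985


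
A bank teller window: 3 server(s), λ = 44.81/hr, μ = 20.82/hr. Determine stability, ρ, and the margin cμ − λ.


Total capacity cμ = 3·20.82 = 62.46/hr
ρ = λ/(cμ) = 44.81/62.46 = 0.7174
Stable ⇔ ρ < 1: YES
Spare capacity = cμ − λ = 62.46 − 44.81 = 17.65/hr

Final: ρ = 0.7174; stable; margin = 17.65/hr


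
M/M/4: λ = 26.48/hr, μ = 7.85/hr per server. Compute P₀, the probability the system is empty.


a = λ/μ = 26.48/7.85 = 3.3732; ρ = a/c = 0.8433
Σ_{k=0}^{3} a^k/k! (terms k=0..3) = 1.00000 + 3.37325 + 5.68940 + 6.39726 = 16.45991
Tail: a^4/(4!(1−ρ)) = 129.47720/(24·0.1567) = 34.43076
P₀ = 1/(16.45991 + 34.43076) = 1/50.89067 = 0.019650

Final: 0.019650


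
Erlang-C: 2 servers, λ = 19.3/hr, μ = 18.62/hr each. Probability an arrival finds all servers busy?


a = λ/μ = 1.0365; ρ = a/2 = 0.5183
P₀ = 0.317297 (from M/M/c formula)
C(c,a) = [a^c/(c!(1−ρ))]·P₀ = [1.07437/(2·0.4817)]·0.317297
= 1.11510·0.317297 = 0.353817

Final: 0.353817


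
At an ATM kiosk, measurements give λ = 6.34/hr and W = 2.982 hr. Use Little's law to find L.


L = λW = 6.34·2.982 = 18.9059

Final: 18.9059


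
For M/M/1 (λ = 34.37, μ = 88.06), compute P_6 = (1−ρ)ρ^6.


ρ = 34.37/88.06 = 0.3903
P_n = (1−ρ)·ρ^n = (1 − 0.3903)·0.3903^6 = 0.6097·0.003535 = 0.002155

Final: 0.002155


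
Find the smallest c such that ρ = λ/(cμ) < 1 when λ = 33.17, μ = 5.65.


Stability requires cμ > λ ⇔ c > λ/μ.
λ/μ = 33.17/5.65 = 5.8708
Minimum integer c = ⌊5.8708⌋ + 1 = 6
Check: 6·5.65 = 33.90 > 33.17, while 5·5.65 = 28.25 ≤ 33.17

Final: 6 servers


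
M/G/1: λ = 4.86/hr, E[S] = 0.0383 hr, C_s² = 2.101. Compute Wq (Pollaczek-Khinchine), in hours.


ρ = λ·E[S] = 4.86·0.0383 = 0.1861
E[S²] = E[S]²(1+C_s²) = 0.0383²·(1+2.101) = 0.004549
Wq = λ·E[S²]/(2(1−ρ)) = 4.86·0.004549/(2·0.8139) = 0.01358 hr

Final: 0.01358 hr


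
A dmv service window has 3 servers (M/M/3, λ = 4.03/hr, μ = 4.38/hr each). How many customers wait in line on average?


a = λ/μ = 0.9201; ρ = a/3 = 0.3067
P₀ = 0.395159
Lq = P₀·a^c·ρ / (c!·(1−ρ)²) = 0.395159·0.77892·0.3067/(6·0.48067)
= 0.03273

Final: 0.03273


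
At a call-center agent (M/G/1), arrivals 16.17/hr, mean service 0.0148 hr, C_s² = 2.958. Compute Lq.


ρ = λ·E[S] = 16.17·0.0148 = 0.2393
Lq = ρ²(1+C_s²)/(2(1−ρ)) = 0.05727·(1+2.958)/(2·0.7607)
= 0.05727·3.9580/1.5214 = 0.14900

Final: 0.14900


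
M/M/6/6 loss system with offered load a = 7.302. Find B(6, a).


B(c,a) = (a^c/c!) / Σ_{k=0}^{c} a^k/k!
a^6/6! = 210.532174
Σ terms (k=0..6): 1.00000 + 7.30200 + 26.65960 + 64.88947 + 118.45573 + 172.99275 + 210.53217 = 601.831725
B = 210.532174/601.831725 = 0.349819

Final: 0.349819


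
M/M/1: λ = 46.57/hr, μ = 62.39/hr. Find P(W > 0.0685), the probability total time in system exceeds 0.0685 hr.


W ~ Exponential(μ−λ) for M/M/1.
μ − λ = 62.39 − 46.57 = 15.8200
P(W > t) = e^{−(μ−λ)t} = e^{−1.0837} = 0.338351

Final: 0.338351


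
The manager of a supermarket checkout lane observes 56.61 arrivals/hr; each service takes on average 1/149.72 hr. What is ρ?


ρ = λ/μ = 56.61/149.72 = 0.3781

Final: 0.3781


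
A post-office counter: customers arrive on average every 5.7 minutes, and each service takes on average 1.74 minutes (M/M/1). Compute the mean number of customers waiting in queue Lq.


λ = 60/5.7 = 10.5263 /hr
μ = 60/1.74 = 34.4828 /hr
ρ = λ/μ = 10.5263/34.4828 = 0.3053
Lq = ρ²/(1−ρ) = 0.09319/0.6947 = 0.1341

Final: 0.1341


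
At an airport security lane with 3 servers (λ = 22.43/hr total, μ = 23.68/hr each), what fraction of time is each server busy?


ρ = λ/(cμ) = 22.43/(3·23.68) = 22.43/71.04 = 0.3157

Final: 0.3157


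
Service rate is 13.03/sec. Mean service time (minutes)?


Mean service time = 1/μ = 1/13.03 second = 0.07675 second
In minutes: 0.07675 × 0.0166667 = 0.001279 min

Final: 0.001279 min


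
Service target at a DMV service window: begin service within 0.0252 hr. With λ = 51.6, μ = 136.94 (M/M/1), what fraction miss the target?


ρ = 51.6/136.94 = 0.3768
P(Wq > t) = ρ·e^{−(μ−λ)t} = 0.3768·e^{−2.1506}
= 0.3768·0.116418 = 0.043867

Final: 0.043867


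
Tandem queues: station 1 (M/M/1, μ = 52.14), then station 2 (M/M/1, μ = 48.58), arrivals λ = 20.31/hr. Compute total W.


Each node sees arrival rate λ = 20.31/hr (tandem ⇒ throughput preserved).
W₁ = 1/(μ₁−λ) = 1/(52.14−20.31) = 0.03142 hr
W₂ = 1/(μ₂−λ) = 1/(48.58−20.31) = 0.03537 hr
W_total = W₁ + W₂ = 0.03142 + 0.03537 = 0.06679 hr

Final: 0.06679 hr


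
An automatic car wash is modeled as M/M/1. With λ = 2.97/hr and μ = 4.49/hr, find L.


ρ = λ/μ = 2.97/4.49 = 0.6615
L = ρ/(1−ρ) = 0.6615/(1 − 0.6615) = 0.6615/0.3385 = 1.9539

Final: 1.9539


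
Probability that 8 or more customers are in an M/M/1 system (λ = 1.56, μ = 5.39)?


ρ = 1.56/5.39 = 0.2894
P(N ≥ n) = ρ^n = 0.2894^8 = 0.00004924

Final: 0.00004924


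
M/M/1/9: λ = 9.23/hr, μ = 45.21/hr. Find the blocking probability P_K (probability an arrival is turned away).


ρ = λ/μ = 9.23/45.21 = 0.2042
P_K = (1−ρ)ρ^K/(1−ρ^(K+1)) = (0.7958·0.0000006162)/(1 − 0.0000001258)
= 0.0000004904/1.000000 = 0.0000004904

Final: 0.0000004904


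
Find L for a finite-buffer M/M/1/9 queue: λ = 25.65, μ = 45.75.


ρ = 25.65/45.75 = 0.5607
L = ρ[1 − (K+1)ρ^K + Kρ^(K+1)] / [(1−ρ)(1−ρ^(K+1))]
Numerator: 0.5607·(1 − 10·0.005474 + 9·0.003069) = 0.545453
Denominator: (0.4393)·(0.996931) = 0.437996
L = 0.545453/0.437996 = 1.2453

Final: 1.2453


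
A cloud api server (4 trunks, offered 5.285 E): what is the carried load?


B(4,5.285) = 0.420198 (Erlang-B)
Carried load = a(1 − B) = 5.285·(1 − 0.420198) = 5.285·0.579802 = 3.0643 E

Final: 3.0643 Erlangs


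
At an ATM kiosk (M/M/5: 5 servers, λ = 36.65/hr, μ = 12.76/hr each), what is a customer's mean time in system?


a = 2.8723; ρ = 0.5745; P₀ = 0.053733
Lq = P₀·a^c·ρ/(c!(1−ρ)²) = 0.27767
Wq = Lq/λ = 0.27767/36.65 = 0.007576 hr
W = Wq + 1/μ = 0.007576 + 0.07837 = 0.08595 hr

Final: 0.08595 hr


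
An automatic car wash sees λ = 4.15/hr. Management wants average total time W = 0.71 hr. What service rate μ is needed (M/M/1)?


W = 1/(μ−λ) ⇒ μ − λ = 1/W = 1/0.71 = 1.4085
μ = λ + 1/W = 4.15 + 1.4085 = 5.5585 per hr

Final: 5.5585 /hr


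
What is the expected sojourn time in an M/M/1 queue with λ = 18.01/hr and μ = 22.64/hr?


W = 1/(μ−λ) = 1/(22.64 − 18.01) = 1/4.63 = 0.2160 hr

Final: 0.2160 hr


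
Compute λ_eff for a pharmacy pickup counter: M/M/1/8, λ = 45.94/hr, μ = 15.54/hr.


ρ = 2.9562; P_K = (1−ρ)ρ^8/(1−ρ^9) = 0.661771
λ_eff = λ(1 − P_K) = 45.94·(1 − 0.661771) = 45.94·0.338229 = 15.5382 /hr

Final: 15.5382 /hr


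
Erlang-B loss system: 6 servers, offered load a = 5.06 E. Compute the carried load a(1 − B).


B(6,5.06) = 0.196354 (Erlang-B)
Carried load = a(1 − B) = 5.06·(1 − 0.196354) = 5.06·0.803646 = 4.0665 E

Final: 4.0665 Erlangs


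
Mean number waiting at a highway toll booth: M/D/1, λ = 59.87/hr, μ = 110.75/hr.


ρ = 59.87/110.75 = 0.5406
M/D/1: Lq = ρ²/(2(1−ρ)) = 0.2922/(2·0.4594) = 0.31805

Final: 0.31805


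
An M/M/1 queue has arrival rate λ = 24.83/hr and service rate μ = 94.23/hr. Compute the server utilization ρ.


ρ = λ/μ = 24.83/94.23 = 0.2635

Final: 0.2635


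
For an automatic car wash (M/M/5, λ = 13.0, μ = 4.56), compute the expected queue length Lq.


a = λ/μ = 2.8509; ρ = a/5 = 0.5702
P₀ = 0.055006
Lq = P₀·a^c·ρ / (c!·(1−ρ)²) = 0.055006·188.31831·0.5702/(120·0.18475)
= 0.26641

Final: 0.26641


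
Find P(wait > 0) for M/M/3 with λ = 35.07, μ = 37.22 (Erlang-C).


a = λ/μ = 0.9422; ρ = a/3 = 0.3141
P₀ = 0.386190 (from M/M/c formula)
C(c,a) = [a^c/(c!(1−ρ))]·P₀ = [0.83652/(6·0.6859)]·0.386190
= 0.20326·0.386190 = 0.078497

Final: 0.078497


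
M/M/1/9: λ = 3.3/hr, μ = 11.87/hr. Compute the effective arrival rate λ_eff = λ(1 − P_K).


ρ = 0.2780; P_K = (1−ρ)ρ^9/(1−ρ^10) = 0.000007163
λ_eff = λ(1 − P_K) = 3.3·(1 − 0.000007163) = 3.3·0.999993 = 3.3000 /hr

Final: 3.3000 /hr


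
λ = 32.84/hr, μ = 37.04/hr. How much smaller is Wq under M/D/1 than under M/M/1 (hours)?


ρ = 32.84/37.04 = 0.8866
Wq(M/M/1) = ρ/(μ−λ) = 0.8866/4.20 = 0.21110 hr
Wq(M/D/1) = ρ/(2(μ−λ)) = 0.10555 hr
Savings = 0.21110 − 0.10555 = 0.10555 hr

Final: 0.10555 hr


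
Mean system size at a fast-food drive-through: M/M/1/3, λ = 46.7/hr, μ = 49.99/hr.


ρ = 46.7/49.99 = 0.9342
L = ρ[1 − (K+1)ρ^K + Kρ^(K+1)] / [(1−ρ)(1−ρ^(K+1))]
Numerator: 0.9342·(1 − 4·0.815270 + 3·0.761614) = 0.022200
Denominator: (0.06581)·(0.238386) = 0.015689
L = 0.022200/0.015689 = 1.4150

Final: 1.4150


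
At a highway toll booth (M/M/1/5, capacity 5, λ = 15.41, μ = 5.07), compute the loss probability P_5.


ρ = λ/μ = 15.41/5.07 = 3.0394
P_K = (1−ρ)ρ^K/(1−ρ^(K+1)) = (-2.0394·259.402046)/(1 − 788.438960)
= -529.036914/-787.438960 = 0.671845

Final: 0.671845


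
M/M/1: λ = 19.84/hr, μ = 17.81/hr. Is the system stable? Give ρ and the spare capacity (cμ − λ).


Total capacity cμ = 1·17.81 = 17.81/hr
ρ = λ/(cμ) = 19.84/17.81 = 1.1140
Stable ⇔ ρ < 1: NO
Spare capacity = cμ − λ = 17.81 − 19.84 = -2.03/hr

Final: ρ = 1.1140; unstable; margin = -2.03/hr


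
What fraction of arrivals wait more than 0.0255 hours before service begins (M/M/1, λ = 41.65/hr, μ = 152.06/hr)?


ρ = 41.65/152.06 = 0.2739
P(Wq > t) = ρ·e^{−(μ−λ)t} = 0.2739·e^{−2.8155}
= 0.2739·0.059877 = 0.016401

Final: 0.016401


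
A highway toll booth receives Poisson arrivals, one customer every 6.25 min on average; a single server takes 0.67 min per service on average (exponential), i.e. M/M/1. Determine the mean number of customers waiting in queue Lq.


λ = 60/6.25 = 9.6000 /hr
μ = 60/0.67 = 89.5522 /hr
ρ = λ/μ = 9.6000/89.5522 = 0.1072
Lq = ρ²/(1−ρ) = 0.01149/0.8928 = 0.01287

Final: 0.01287


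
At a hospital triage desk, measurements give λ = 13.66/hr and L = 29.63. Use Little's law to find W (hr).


W = L/λ = 29.63/13.66 = 2.1691 hr

Final: 2.1691 hr


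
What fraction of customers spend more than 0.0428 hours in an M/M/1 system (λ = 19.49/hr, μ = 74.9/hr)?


W ~ Exponential(μ−λ) for M/M/1.
μ − λ = 74.9 − 19.49 = 55.4100
P(W > t) = e^{−(μ−λ)t} = e^{−2.3715} = 0.093336

Final: 0.093336


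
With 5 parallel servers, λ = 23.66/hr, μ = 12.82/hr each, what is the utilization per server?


ρ = λ/(cμ) = 23.66/(5·12.82) = 23.66/64.10 = 0.3691

Final: 0.3691


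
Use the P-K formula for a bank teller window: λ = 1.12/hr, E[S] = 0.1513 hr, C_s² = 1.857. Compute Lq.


ρ = λ·E[S] = 1.12·0.1513 = 0.1695
Lq = ρ²(1+C_s²)/(2(1−ρ)) = 0.02872·(1+1.857)/(2·0.8305)
= 0.02872·2.8570/1.6611 = 0.04939

Final: 0.04939


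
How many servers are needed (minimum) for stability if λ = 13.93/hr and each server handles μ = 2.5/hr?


Stability requires cμ > λ ⇔ c > λ/μ.
λ/μ = 13.93/2.5 = 5.5720
Minimum integer c = ⌊5.5720⌋ + 1 = 6
Check: 6·2.5 = 15.00 > 13.93, while 5·2.5 = 12.50 ≤ 13.93

Final: 6 servers


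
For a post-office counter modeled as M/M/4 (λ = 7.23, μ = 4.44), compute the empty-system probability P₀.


a = λ/μ = 7.23/4.44 = 1.6284; ρ = a/c = 0.4071
Σ_{k=0}^{3} a^k/k! (terms k=0..3) = 1.00000 + 1.62838 + 1.32581 + 0.71964 = 4.67383
Tail: a^4/(4!(1−ρ)) = 7.03107/(24·0.5929) = 0.49411
P₀ = 1/(4.67383 + 0.49411) = 1/5.16794 = 0.193501

Final: 0.193501


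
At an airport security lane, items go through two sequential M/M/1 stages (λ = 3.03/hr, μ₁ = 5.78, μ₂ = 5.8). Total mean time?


Each node sees arrival rate λ = 3.03/hr (tandem ⇒ throughput preserved).
W₁ = 1/(μ₁−λ) = 1/(5.78−3.03) = 0.36364 hr
W₂ = 1/(μ₂−λ) = 1/(5.8−3.03) = 0.36101 hr
W_total = W₁ + W₂ = 0.36364 + 0.36101 = 0.72465 hr

Final: 0.72465 hr


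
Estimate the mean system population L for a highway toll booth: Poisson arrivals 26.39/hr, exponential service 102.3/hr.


ρ = λ/μ = 26.39/102.3 = 0.2580
L = ρ/(1−ρ) = 0.2580/(1 − 0.2580) = 0.2580/0.7420 = 0.3476

Final: 0.3476


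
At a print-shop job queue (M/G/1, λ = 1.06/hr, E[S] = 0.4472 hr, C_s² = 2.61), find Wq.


ρ = λ·E[S] = 1.06·0.4472 = 0.4740
E[S²] = E[S]²(1+C_s²) = 0.4472²·(1+2.61) = 0.721956
Wq = λ·E[S²]/(2(1−ρ)) = 1.06·0.721956/(2·0.5260) = 0.72749 hr

Final: 0.72749 hr


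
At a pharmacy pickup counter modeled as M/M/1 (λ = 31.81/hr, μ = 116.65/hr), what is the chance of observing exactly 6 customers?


ρ = 31.81/116.65 = 0.2727
P_n = (1−ρ)·ρ^n = (1 − 0.2727)·0.2727^6 = 0.7273·0.0004112 = 0.0002991

Final: 0.0002991


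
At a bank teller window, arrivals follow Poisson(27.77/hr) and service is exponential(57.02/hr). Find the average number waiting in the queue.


ρ = 27.77/57.02 = 0.4870
Lq = ρ²/(1−ρ) = 0.2372/0.5130 = 0.4624

Final: 0.4624


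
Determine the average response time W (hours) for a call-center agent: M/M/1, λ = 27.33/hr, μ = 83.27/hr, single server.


W = 1/(μ−λ) = 1/(83.27 − 27.33) = 1/55.94 = 0.01788 hr

Final: 0.01788 hr


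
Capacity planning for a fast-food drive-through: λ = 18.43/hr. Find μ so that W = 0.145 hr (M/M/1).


W = 1/(μ−λ) ⇒ μ − λ = 1/W = 1/0.145 = 6.8966
μ = λ + 1/W = 18.43 + 6.8966 = 25.3266 per hr

Final: 25.3266 /hr


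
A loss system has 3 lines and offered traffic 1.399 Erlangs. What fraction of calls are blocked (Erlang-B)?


B(c,a) = (a^c/c!) / Σ_{k=0}^{c} a^k/k!
a^3/3! = 0.456354
Σ terms (k=0..3): 1.00000 + 1.39900 + 0.97860 + 0.45635 = 3.833955
B = 0.456354/3.833955 = 0.119030

Final: 0.119030


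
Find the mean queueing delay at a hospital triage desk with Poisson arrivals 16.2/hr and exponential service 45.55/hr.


ρ = 16.2/45.55 = 0.3557
Wq = ρ/(μ−λ) = 0.3557/(45.55 − 16.2) = 0.3557/29.35 = 0.01212 hr

Final: 0.01212 hr


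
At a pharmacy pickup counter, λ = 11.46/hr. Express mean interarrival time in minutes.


Mean interarrival time = 1/λ = 1/11.46 hour = 0.08726 hour
In minutes: 0.08726 × 60 = 5.2356 min

Final: 5.2356 min


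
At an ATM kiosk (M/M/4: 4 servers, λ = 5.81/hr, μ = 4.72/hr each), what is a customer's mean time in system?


a = 1.2309; ρ = 0.3077; P₀ = 0.290904
Lq = P₀·a^c·ρ/(c!(1−ρ)²) = 0.01787
Wq = Lq/λ = 0.01787/5.81 = 0.003076 hr
W = Wq + 1/μ = 0.003076 + 0.21186 = 0.21494 hr

Final: 0.21494 hr


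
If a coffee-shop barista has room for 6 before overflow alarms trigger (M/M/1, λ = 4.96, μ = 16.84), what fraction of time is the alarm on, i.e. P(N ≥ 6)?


ρ = 4.96/16.84 = 0.2945
P(N ≥ n) = ρ^n = 0.2945^6 = 0.0006529

Final: 0.0006529


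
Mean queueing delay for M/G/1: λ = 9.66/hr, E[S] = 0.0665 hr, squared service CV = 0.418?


ρ = λ·E[S] = 9.66·0.0665 = 0.6424
E[S²] = E[S]²(1+C_s²) = 0.0665²·(1+0.418) = 0.006271
Wq = λ·E[S²]/(2(1−ρ)) = 9.66·0.006271/(2·0.3576) = 0.08469 hr

Final: 0.08469 hr


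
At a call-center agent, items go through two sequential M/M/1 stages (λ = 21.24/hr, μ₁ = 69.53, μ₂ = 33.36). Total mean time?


Each node sees arrival rate λ = 21.24/hr (tandem ⇒ throughput preserved).
W₁ = 1/(μ₁−λ) = 1/(69.53−21.24) = 0.02071 hr
W₂ = 1/(μ₂−λ) = 1/(33.36−21.24) = 0.08251 hr
W_total = W₁ + W₂ = 0.02071 + 0.08251 = 0.10322 hr

Final: 0.10322 hr


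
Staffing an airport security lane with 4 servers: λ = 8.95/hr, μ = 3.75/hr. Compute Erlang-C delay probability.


a = λ/μ = 2.3867; ρ = a/4 = 0.5967
P₀ = 0.084371 (from M/M/c formula)
C(c,a) = [a^c/(c!(1−ρ))]·P₀ = [32.44644/(24·0.4033)]·0.084371
= 3.35191·0.084371 = 0.282802

Final: 0.282802


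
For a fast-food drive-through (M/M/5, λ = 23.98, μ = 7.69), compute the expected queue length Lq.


a = λ/μ = 3.1183; ρ = a/5 = 0.6237
P₀ = 0.040811
Lq = P₀·a^c·ρ / (c!·(1−ρ)²) = 0.040811·294.85887·0.6237/(120·0.14163)
= 0.44159

Final: 0.44159


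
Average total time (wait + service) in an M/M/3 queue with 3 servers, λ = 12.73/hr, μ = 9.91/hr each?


a = 1.2846; ρ = 0.4282; P₀ = 0.268282
Lq = P₀·a^c·ρ/(c!(1−ρ)²) = 0.12412
Wq = Lq/λ = 0.12412/12.73 = 0.009750 hr
W = Wq + 1/μ = 0.009750 + 0.10091 = 0.11066 hr

Final: 0.11066 hr


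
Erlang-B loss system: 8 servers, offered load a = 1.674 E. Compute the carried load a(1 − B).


B(8,1.674) = 0.0002868 (Erlang-B)
Carried load = a(1 − B) = 1.674·(1 − 0.0002868) = 1.674·0.999713 = 1.6735 E

Final: 1.6735 Erlangs


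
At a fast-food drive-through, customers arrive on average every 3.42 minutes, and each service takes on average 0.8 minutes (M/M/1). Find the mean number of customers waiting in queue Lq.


λ = 60/3.42 = 17.5439 /hr
μ = 60/0.8 = 75.0000 /hr
ρ = λ/μ = 17.5439/75.0000 = 0.2339
Lq = ρ²/(1−ρ) = 0.05472/0.7661 = 0.07143

Final: 0.07143
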